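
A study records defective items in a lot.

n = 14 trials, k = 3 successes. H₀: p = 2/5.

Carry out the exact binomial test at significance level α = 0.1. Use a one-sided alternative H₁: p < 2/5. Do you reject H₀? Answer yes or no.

reject H₀: no

Exact binomial: n=14, k=3, p₀=2/5=0.4000
P(X≤3) from Σ C(n,i)·p₀^i·(1−p₀)^(n−i)
p-value (one-sided, H₁ less) = 0.12431
At α=0.1: p ≥ α → fail to reject H₀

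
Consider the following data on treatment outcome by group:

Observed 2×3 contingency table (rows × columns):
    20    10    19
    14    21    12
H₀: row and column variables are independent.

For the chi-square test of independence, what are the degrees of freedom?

degrees of freedom = 2

df = (r−1)(c−1) = (2−1)·(3−1) = 2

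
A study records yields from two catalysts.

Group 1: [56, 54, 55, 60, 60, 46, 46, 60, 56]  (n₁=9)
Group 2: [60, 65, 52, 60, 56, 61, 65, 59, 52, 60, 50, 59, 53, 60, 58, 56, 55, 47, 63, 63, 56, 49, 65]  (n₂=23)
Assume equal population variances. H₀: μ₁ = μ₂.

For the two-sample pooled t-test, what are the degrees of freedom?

degrees of freedom = 30

df = n₁ + n₂ − 2 = 9 + 23 − 2 = 30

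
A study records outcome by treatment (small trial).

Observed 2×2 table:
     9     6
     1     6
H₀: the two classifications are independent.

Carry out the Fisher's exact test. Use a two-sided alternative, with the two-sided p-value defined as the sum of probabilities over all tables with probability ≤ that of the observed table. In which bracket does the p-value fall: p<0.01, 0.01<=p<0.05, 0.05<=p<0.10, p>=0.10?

Margins: r₁=15, r₂=7, c₁=10, c₂=12, n=22
p_obs = C(15,9)·C(7,1)/C(22,10); sum pmf over tables with pmf ≤ p_obs
p-value (two-sided) = 0.07430
→ bracket: 0.05<=p<0.10

p-value bracket: 0.05<=p<0.10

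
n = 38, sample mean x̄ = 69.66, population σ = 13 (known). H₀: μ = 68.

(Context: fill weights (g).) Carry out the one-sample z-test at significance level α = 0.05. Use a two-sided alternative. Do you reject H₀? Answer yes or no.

reject H₀: no

SE = σ/√n = 13/√38 = 2.1089
z = (x̄−μ₀)/SE = (69.66−68)/2.1089 = 0.7871
p-value (two-sided) = 0.43120
At α=0.05: p ≥ α → fail to reject H₀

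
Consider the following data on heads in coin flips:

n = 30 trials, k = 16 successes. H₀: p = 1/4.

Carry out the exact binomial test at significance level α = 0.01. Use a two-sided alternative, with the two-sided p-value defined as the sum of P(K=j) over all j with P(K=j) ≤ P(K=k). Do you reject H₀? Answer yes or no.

Exact binomial: n=30, k=16, p₀=1/4=0.2500
P(X=j) = C(n,j)·p₀^j·(1−p₀)^(n−j); p = Σ P(X=j) over j with P(X=j) ≤ P(X=16)
p-value (two-sided) = 0.00100
At α=0.01: p < α → reject H₀

reject H₀: yes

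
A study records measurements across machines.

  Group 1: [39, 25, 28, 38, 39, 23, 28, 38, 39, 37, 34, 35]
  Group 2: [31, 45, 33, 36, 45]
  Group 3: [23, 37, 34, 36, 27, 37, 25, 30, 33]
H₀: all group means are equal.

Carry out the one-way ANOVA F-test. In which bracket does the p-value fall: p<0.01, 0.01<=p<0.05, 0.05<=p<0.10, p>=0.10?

Group means [33.58, 38.00, 31.33], grand mean 33.654
SSB = Σnᵢ(x̄ᵢ−x̄)² = 142.968; SSW = ΣΣ(x−x̄ᵢ)² = 790.917
MSB = 142.968/2 = 71.4840; MSW = 790.917/23 = 34.3877
F = MSB/MSW = 2.0788
df = (2, 23)
p-value (upper-tail) = 0.14796
→ bracket: p>=0.10

p-value bracket: p>=0.10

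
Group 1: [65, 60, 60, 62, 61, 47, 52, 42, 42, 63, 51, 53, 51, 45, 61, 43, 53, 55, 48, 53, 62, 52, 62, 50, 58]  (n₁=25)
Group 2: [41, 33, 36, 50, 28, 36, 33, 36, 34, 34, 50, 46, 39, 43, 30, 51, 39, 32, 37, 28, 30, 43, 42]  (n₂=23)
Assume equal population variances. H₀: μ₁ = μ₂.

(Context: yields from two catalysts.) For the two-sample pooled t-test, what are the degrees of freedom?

degrees of freedom = 46

df = n₁ + n₂ − 2 = 25 + 23 − 2 = 46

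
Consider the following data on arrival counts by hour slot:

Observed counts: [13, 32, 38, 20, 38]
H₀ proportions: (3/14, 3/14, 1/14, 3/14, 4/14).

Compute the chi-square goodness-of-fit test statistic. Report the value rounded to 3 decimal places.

test statistic = 90.943

n = 141; E_i = n·p_i = [30.21, 30.21, 10.07, 30.21, 40.29]
χ² = (13−30.21)²/30.21 + (32−30.21)²/30.21 + (38−10.07)²/10.07 + (20−30.21)²/30.21 + (38−40.29)²/40.29 = 90.9433
df = 4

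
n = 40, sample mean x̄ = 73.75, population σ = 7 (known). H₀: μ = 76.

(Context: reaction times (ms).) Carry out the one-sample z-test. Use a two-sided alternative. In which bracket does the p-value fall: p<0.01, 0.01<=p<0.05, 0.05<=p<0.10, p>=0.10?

p-value bracket: 0.01<=p<0.05

SE = σ/√n = 7/√40 = 1.1068
z = (x̄−μ₀)/SE = (73.75−76)/1.1068 = -2.0329
p-value (two-sided) = 0.04206
→ bracket: 0.01<=p<0.05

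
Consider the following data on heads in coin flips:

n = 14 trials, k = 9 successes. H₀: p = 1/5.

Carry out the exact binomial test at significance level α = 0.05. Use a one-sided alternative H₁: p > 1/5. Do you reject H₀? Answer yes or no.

reject H₀: yes

Exact binomial: n=14, k=9, p₀=1/5=0.2000
P(X≥9) from Σ C(n,i)·p₀^i·(1−p₀)^(n−i)
p-value (one-sided, H₁ greater) = 0.00038
At α=0.05: p < α → reject H₀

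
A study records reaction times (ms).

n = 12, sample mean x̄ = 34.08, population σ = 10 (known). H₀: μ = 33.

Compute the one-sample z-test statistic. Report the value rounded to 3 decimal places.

SE = σ/√n = 10/√12 = 2.8868
z = (x̄−μ₀)/SE = (34.08−33)/2.8868 = 0.3741

test statistic = 0.374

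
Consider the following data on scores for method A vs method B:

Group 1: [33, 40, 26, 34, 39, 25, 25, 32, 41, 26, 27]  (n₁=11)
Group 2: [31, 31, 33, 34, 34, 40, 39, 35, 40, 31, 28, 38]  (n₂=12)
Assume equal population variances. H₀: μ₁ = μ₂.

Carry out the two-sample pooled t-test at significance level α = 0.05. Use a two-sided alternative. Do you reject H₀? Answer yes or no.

reject H₀: no

x̄₁=31.636, s₁=6.265, n₁=11
x̄₂=34.500, s₂=3.989, n₂=12
s_p² = [10·6.265² + 11·3.989²]/21 = 27.0260
SE = √(s_p²·(1/11+1/12)) = 2.1700
t = (31.636−34.500)/2.1700 = -1.3196
df = 21
p-value (two-sided) = 0.20117
At α=0.05: p ≥ α → fail to reject H₀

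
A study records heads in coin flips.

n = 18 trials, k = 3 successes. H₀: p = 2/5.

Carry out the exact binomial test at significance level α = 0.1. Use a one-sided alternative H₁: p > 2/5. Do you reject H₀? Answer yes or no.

Exact binomial: n=18, k=3, p₀=2/5=0.4000
P(X≥3) from Σ C(n,i)·p₀^i·(1−p₀)^(n−i)
p-value (one-sided, H₁ greater) = 0.99177
At α=0.1: p ≥ α → fail to reject H₀

reject H₀: no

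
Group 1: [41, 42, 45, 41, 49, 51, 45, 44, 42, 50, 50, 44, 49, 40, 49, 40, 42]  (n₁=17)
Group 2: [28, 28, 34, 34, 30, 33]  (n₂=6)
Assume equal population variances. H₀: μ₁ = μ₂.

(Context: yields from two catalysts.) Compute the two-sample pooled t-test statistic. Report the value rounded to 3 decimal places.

x̄₁=44.941, s₁=3.913, n₁=17
x̄₂=31.167, s₂=2.858, n₂=6
s_p² = [16·3.913² + 5·2.858²]/21 = 13.6083
SE = √(s_p²·(1/17+1/6)) = 1.7517
t = (44.941−31.167)/1.7517 = 7.8634
df = 21

test statistic = 7.863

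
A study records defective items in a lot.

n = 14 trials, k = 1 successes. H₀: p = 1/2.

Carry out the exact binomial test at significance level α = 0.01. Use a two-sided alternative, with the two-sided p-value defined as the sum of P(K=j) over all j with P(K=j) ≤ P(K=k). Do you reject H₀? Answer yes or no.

reject H₀: yes

Exact binomial: n=14, k=1, p₀=1/2=0.5000
P(X=j) = C(n,j)·p₀^j·(1−p₀)^(n−j); p = Σ P(X=j) over j with P(X=j) ≤ P(X=1)
p-value (two-sided) = 0.00183
At α=0.01: p < α → reject H₀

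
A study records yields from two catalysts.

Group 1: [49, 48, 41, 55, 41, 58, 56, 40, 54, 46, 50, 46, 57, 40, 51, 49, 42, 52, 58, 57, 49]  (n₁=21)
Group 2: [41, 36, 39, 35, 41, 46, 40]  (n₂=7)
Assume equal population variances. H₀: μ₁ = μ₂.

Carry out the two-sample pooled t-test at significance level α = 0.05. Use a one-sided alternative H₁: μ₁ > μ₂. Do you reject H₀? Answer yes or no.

x̄₁=49.476, s₁=6.194, n₁=21
x̄₂=39.714, s₂=3.638, n₂=7
s_p² = [20·6.194² + 6·3.638²]/26 = 32.5641
SE = √(s_p²·(1/21+1/7)) = 2.4905
t = (49.476−39.714)/2.4905 = 3.9196
df = 26
p-value (one-sided, H₁ greater) = 0.00029
At α=0.05: p < α → reject H₀

reject H₀: yes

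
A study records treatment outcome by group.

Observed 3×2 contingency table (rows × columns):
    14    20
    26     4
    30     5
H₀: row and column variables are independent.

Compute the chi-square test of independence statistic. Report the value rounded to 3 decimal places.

test statistic = 21.810

Row totals [34, 30, 35], col totals [70, 29], n=99
χ² = (14−24.04)²/24.04 + (20−9.96)²/9.96 + (26−21.21)²/21.21 + (4−8.79)²/8.79 + (30−24.75)²/24.75 + (5−10.25)²/10.25 = 21.8102
df = 2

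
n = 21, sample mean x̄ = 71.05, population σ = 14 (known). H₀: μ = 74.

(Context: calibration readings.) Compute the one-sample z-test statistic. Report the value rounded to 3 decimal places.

test statistic = -0.966

SE = σ/√n = 14/√21 = 3.0551
z = (x̄−μ₀)/SE = (71.05−74)/3.0551 = -0.9656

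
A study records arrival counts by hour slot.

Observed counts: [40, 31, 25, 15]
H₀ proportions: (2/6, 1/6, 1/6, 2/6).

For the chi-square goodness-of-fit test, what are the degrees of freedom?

df = k − 1 = 4 − 1 = 3

degrees of freedom = 3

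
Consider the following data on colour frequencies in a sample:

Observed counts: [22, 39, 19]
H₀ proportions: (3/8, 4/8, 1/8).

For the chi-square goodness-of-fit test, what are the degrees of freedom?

df = k − 1 = 3 − 1 = 2

degrees of freedom = 2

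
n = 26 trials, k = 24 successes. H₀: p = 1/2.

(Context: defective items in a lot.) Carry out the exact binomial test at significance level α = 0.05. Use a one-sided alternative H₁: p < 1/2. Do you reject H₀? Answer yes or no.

Exact binomial: n=26, k=24, p₀=1/2=0.5000
P(X≤24) from Σ C(n,i)·p₀^i·(1−p₀)^(n−i)
p-value (one-sided, H₁ less) = 1.00000
At α=0.05: p ≥ α → fail to reject H₀

reject H₀: no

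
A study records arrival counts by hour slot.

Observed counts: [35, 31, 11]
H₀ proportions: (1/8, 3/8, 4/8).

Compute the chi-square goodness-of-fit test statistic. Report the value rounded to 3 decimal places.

n = 77; E_i = n·p_i = [9.62, 28.88, 38.50]
χ² = (35−9.62)²/9.62 + (31−28.88)²/28.88 + (11−38.50)²/38.50 = 86.6970
df = 2

test statistic = 86.697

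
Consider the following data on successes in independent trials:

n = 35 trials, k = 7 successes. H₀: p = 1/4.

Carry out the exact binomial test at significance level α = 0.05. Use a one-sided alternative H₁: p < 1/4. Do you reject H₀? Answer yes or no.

reject H₀: no

Exact binomial: n=35, k=7, p₀=1/4=0.2500
P(X≤7) from Σ C(n,i)·p₀^i·(1−p₀)^(n−i)
p-value (one-sided, H₁ less) = 0.32228
At α=0.05: p ≥ α → fail to reject H₀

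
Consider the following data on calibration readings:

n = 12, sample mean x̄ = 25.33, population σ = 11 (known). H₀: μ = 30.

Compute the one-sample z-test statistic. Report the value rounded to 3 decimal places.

test statistic = -1.471

SE = σ/√n = 11/√12 = 3.1754
z = (x̄−μ₀)/SE = (25.33−30)/3.1754 = -1.4707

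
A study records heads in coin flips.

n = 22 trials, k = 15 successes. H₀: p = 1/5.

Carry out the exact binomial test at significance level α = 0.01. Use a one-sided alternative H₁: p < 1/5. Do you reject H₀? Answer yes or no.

reject H₀: no

Exact binomial: n=22, k=15, p₀=1/5=0.2000
P(X≤15) from Σ C(n,i)·p₀^i·(1−p₀)^(n−i)
p-value (one-sided, H₁ less) = 1.00000
At α=0.01: p ≥ α → fail to reject H₀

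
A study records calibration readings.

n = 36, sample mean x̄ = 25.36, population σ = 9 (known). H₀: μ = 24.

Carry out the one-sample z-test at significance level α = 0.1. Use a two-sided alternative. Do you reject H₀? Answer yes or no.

reject H₀: no

SE = σ/√n = 9/√36 = 1.5000
z = (x̄−μ₀)/SE = (25.36−24)/1.5000 = 0.9067
p-value (two-sided) = 0.36458
At α=0.1: p ≥ α → fail to reject H₀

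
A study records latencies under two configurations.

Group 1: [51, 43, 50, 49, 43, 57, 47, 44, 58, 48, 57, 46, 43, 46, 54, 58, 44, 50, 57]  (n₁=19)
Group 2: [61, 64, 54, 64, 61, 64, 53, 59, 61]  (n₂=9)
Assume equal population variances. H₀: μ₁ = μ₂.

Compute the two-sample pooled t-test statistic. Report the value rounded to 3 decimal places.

x̄₁=49.737, s₁=5.556, n₁=19
x̄₂=60.111, s₂=4.137, n₂=9
s_p² = [18·5.556² + 8·4.137²]/26 = 26.6374
SE = √(s_p²·(1/19+1/9)) = 2.0885
t = (49.737−60.111)/2.0885 = -4.9674
df = 26

test statistic = -4.967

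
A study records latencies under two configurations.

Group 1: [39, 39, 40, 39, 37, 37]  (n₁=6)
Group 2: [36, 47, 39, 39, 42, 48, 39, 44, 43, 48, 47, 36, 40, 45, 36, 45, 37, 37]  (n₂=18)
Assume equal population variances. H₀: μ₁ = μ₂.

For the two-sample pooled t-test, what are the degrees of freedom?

degrees of freedom = 22

df = n₁ + n₂ − 2 = 6 + 18 − 2 = 22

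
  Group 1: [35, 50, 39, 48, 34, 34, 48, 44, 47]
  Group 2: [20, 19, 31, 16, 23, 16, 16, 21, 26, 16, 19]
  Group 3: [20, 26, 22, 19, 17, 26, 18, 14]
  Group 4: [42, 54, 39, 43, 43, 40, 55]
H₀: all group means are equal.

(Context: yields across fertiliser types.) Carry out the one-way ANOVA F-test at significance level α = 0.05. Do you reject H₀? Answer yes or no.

reject H₀: yes

Group means [42.11, 20.27, 20.25, 45.14], grand mean 30.857
SSB = Σnᵢ(x̄ᵢ−x̄)² = 4700.858; SSW = ΣΣ(x−x̄ᵢ)² = 967.428
MSB = 4700.858/3 = 1566.9526; MSW = 967.428/31 = 31.2073
F = MSB/MSW = 50.2110
df = (3, 31)
p-value (upper-tail) = 0.00000
At α=0.05: p < α → reject H₀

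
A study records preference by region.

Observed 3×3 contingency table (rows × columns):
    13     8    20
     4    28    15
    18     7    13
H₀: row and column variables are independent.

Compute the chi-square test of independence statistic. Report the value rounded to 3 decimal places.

test statistic = 27.841

Row totals [41, 47, 38], col totals [35, 43, 48], n=126
χ² = (13−11.39)²/11.39 + (8−13.99)²/13.99 + (20−15.62)²/15.62 + (4−13.06)²/13.06 + (28−16.04)²/16.04 + (15−17.90)²/17.90 + (18−10.56)²/10.56 + (7−12.97)²/12.97 + (13−14.48)²/14.48 = 27.8411
df = 4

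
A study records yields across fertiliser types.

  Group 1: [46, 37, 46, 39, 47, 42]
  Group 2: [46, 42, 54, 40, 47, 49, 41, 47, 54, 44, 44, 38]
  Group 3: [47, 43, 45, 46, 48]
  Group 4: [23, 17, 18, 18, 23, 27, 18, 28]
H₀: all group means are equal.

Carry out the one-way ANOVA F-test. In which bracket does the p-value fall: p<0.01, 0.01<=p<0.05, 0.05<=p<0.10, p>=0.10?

p-value bracket: p<0.01

Group means [42.83, 45.50, 45.80, 21.50], grand mean 38.839
SSB = Σnᵢ(x̄ᵢ−x̄)² = 3275.560; SSW = ΣΣ(x−x̄ᵢ)² = 520.633
MSB = 3275.560/3 = 1091.8534; MSW = 520.633/27 = 19.2827
F = MSB/MSW = 56.6234
df = (3, 27)
p-value (upper-tail) = 0.00000
→ bracket: p<0.01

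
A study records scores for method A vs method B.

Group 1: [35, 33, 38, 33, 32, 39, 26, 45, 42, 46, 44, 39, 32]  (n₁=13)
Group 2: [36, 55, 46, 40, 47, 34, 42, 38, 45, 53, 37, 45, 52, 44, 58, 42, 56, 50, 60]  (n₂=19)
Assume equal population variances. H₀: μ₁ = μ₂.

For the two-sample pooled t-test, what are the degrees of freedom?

degrees of freedom = 30

df = n₁ + n₂ − 2 = 13 + 19 − 2 = 30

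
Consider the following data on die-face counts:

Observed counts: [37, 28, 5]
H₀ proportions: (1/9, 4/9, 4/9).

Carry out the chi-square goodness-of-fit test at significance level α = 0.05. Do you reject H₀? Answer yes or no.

reject H₀: yes

n = 70; E_i = n·p_i = [7.78, 31.11, 31.11]
χ² = (37−7.78)²/7.78 + (28−31.11)²/31.11 + (5−31.11)²/31.11 = 132.0179
df = 2
p-value (upper-tail) = 0.00000
At α=0.05: p < α → reject H₀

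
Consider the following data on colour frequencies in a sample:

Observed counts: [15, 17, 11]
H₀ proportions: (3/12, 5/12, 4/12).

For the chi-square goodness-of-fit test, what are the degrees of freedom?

degrees of freedom = 2

df = k − 1 = 3 − 1 = 2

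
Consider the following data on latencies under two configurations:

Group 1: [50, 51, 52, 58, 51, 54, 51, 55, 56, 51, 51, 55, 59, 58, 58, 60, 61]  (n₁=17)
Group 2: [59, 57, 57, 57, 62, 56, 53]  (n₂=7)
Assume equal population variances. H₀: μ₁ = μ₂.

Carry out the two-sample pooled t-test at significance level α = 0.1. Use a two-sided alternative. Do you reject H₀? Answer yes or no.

reject H₀: no

x̄₁=54.765, s₁=3.700, n₁=17
x̄₂=57.286, s₂=2.752, n₂=7
s_p² = [16·3.700² + 6·2.752²]/22 = 12.0222
SE = √(s_p²·(1/17+1/7)) = 1.5571
t = (54.765−57.286)/1.5571 = -1.6190
df = 22
p-value (two-sided) = 0.11969
At α=0.1: p ≥ α → fail to reject H₀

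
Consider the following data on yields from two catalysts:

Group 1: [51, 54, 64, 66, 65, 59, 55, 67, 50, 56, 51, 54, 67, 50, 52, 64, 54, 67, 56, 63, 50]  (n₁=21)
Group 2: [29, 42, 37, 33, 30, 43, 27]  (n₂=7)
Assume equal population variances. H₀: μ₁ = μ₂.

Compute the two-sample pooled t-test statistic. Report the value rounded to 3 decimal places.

test statistic = 8.297

x̄₁=57.857, s₁=6.498, n₁=21
x̄₂=34.429, s₂=6.373, n₂=7
s_p² = [20·6.498² + 6·6.373²]/26 = 41.8571
SE = √(s_p²·(1/21+1/7)) = 2.8236
t = (57.857−34.429)/2.8236 = 8.2974
df = 26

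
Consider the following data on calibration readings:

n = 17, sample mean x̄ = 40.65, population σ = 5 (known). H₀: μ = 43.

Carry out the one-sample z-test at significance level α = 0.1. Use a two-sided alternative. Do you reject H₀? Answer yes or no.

SE = σ/√n = 5/√17 = 1.2127
z = (x̄−μ₀)/SE = (40.65−43)/1.2127 = -1.9379
p-value (two-sided) = 0.05264
At α=0.1: p < α → reject H₀

reject H₀: yes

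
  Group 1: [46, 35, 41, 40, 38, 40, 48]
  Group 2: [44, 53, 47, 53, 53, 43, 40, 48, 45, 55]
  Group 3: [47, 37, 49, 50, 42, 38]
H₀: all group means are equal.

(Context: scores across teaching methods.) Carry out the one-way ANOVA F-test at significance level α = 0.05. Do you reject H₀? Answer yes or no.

reject H₀: yes

Group means [41.14, 48.10, 43.83], grand mean 44.870
SSB = Σnᵢ(x̄ᵢ−x̄)² = 208.018; SSW = ΣΣ(x−x̄ᵢ)² = 518.590
MSB = 208.018/2 = 104.0091; MSW = 518.590/20 = 25.9295
F = MSB/MSW = 4.0112
df = (2, 20)
p-value (upper-tail) = 0.03430
At α=0.05: p < α → reject H₀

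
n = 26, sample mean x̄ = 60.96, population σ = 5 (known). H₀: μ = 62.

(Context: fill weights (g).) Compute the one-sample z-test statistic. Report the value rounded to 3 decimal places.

test statistic = -1.061

SE = σ/√n = 5/√26 = 0.9806
z = (x̄−μ₀)/SE = (60.96−62)/0.9806 = -1.0606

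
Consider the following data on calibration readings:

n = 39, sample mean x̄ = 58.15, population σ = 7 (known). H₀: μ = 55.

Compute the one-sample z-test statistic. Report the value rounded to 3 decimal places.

SE = σ/√n = 7/√39 = 1.1209
z = (x̄−μ₀)/SE = (58.15−55)/1.1209 = 2.8102

test statistic = 2.810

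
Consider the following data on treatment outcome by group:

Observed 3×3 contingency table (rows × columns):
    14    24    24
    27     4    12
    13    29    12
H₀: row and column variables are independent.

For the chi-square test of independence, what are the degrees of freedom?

degrees of freedom = 4

df = (r−1)(c−1) = (3−1)·(3−1) = 4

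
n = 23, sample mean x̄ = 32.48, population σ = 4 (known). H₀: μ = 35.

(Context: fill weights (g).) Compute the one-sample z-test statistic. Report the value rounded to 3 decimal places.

SE = σ/√n = 4/√23 = 0.8341
z = (x̄−μ₀)/SE = (32.48−35)/0.8341 = -3.0214

test statistic = -3.021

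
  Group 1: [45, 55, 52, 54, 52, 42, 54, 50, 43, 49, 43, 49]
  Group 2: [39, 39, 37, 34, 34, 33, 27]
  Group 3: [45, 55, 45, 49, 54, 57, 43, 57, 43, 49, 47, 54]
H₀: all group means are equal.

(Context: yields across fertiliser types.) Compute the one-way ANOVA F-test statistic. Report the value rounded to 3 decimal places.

test statistic = 24.896

Group means [49.00, 34.71, 49.83], grand mean 46.097
SSB = Σnᵢ(x̄ᵢ−x̄)² = 1175.614; SSW = ΣΣ(x−x̄ᵢ)² = 661.095
MSB = 1175.614/2 = 587.8072; MSW = 661.095/28 = 23.6105
F = MSB/MSW = 24.8960
df = (2, 28)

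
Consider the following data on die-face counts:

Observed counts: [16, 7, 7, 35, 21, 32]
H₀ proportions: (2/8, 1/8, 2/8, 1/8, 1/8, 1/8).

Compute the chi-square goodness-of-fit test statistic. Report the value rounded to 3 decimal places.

n = 118; E_i = n·p_i = [29.50, 14.75, 29.50, 14.75, 14.75, 14.75]
χ² = (16−29.50)²/29.50 + (7−14.75)²/14.75 + (7−29.50)²/29.50 + (35−14.75)²/14.75 + (21−14.75)²/14.75 + (32−14.75)²/14.75 = 78.0339
df = 5

test statistic = 78.034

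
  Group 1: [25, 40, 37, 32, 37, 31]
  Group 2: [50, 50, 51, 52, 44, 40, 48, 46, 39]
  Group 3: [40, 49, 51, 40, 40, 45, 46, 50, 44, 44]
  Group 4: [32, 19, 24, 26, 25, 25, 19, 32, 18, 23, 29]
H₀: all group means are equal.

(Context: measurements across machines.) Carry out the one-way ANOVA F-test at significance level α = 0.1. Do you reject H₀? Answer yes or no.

Group means [33.67, 46.67, 44.90, 24.73], grand mean 37.306
SSB = Σnᵢ(x̄ᵢ−x̄)² = 3185.224; SSW = ΣΣ(x−x̄ᵢ)² = 724.415
MSB = 3185.224/3 = 1061.7412; MSW = 724.415/32 = 22.6380
F = MSB/MSW = 46.9009
df = (3, 32)
p-value (upper-tail) = 0.00000
At α=0.1: p < α → reject H₀

reject H₀: yes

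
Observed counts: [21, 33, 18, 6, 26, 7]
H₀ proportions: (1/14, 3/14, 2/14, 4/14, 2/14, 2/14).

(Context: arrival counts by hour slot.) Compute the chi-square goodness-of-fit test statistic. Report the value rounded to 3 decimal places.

test statistic = 57.694

n = 111; E_i = n·p_i = [7.93, 23.79, 15.86, 31.71, 15.86, 15.86]
χ² = (21−7.93)²/7.93 + (33−23.79)²/23.79 + (18−15.86)²/15.86 + (6−31.71)²/31.71 + (26−15.86)²/15.86 + (7−15.86)²/15.86 = 57.6937
df = 5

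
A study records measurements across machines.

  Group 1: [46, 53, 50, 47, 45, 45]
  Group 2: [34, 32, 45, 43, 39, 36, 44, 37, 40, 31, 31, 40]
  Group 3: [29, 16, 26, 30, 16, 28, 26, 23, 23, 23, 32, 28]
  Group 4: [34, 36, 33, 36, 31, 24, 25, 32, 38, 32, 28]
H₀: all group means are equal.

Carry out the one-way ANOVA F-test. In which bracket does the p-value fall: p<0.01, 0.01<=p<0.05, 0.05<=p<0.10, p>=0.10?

Group means [47.67, 37.67, 25.00, 31.73], grand mean 33.829
SSB = Σnᵢ(x̄ᵢ−x̄)² = 2309.623; SSW = ΣΣ(x−x̄ᵢ)² = 810.182
MSB = 2309.623/3 = 769.8744; MSW = 810.182/37 = 21.8968
F = MSB/MSW = 35.1592
df = (3, 37)
p-value (upper-tail) = 0.00000
→ bracket: p<0.01

p-value bracket: p<0.01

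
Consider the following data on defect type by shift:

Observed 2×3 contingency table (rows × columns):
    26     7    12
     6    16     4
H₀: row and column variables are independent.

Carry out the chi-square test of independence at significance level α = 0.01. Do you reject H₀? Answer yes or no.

Row totals [45, 26], col totals [32, 23, 16], n=71
χ² = (26−20.28)²/20.28 + (7−14.58)²/14.58 + (12−10.14)²/10.14 + (6−11.72)²/11.72 + (16−8.42)²/8.42 + (4−5.86)²/5.86 = 16.0894
df = 2
p-value (upper-tail) = 0.00032
At α=0.01: p < α → reject H₀

reject H₀: yes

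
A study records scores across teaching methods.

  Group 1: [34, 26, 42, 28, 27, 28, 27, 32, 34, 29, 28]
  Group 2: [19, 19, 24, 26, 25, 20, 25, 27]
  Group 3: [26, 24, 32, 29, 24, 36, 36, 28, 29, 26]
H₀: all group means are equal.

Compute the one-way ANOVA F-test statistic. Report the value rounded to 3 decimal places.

Group means [30.45, 23.12, 29.00], grand mean 27.931
SSB = Σnᵢ(x̄ᵢ−x̄)² = 266.260; SSW = ΣΣ(x−x̄ᵢ)² = 475.602
MSB = 266.260/2 = 133.1299; MSW = 475.602/26 = 18.2924
F = MSB/MSW = 7.2779
df = (2, 26)

test statistic = 7.278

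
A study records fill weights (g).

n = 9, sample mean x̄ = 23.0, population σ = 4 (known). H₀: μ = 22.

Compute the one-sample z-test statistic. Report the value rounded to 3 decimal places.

SE = σ/√n = 4/√9 = 1.3333
z = (x̄−μ₀)/SE = (23.0−22)/1.3333 = 0.7500

test statistic = 0.750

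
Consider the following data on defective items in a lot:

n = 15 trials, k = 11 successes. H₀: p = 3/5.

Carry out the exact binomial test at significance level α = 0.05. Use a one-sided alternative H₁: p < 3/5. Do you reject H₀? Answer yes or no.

Exact binomial: n=15, k=11, p₀=3/5=0.6000
P(X≤11) from Σ C(n,i)·p₀^i·(1−p₀)^(n−i)
p-value (one-sided, H₁ less) = 0.90950
At α=0.05: p ≥ α → fail to reject H₀

reject H₀: no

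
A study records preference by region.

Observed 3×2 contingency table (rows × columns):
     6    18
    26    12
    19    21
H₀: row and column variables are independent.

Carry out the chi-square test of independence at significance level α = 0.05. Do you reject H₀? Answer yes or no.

reject H₀: yes

Row totals [24, 38, 40], col totals [51, 51], n=102
χ² = (6−12.00)²/12.00 + (18−12.00)²/12.00 + (26−19.00)²/19.00 + (12−19.00)²/19.00 + (19−20.00)²/20.00 + (21−20.00)²/20.00 = 11.2579
df = 2
p-value (upper-tail) = 0.00359
At α=0.05: p < α → reject H₀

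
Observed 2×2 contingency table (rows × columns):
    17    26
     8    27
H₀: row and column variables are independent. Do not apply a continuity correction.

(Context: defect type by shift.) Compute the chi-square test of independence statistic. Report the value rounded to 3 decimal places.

Row totals [43, 35], col totals [25, 53], n=78
χ² = (17−13.78)²/13.78 + (26−29.22)²/29.22 + (8−11.22)²/11.22 + (27−23.78)²/23.78 = 2.4643
df = 1

test statistic = 2.464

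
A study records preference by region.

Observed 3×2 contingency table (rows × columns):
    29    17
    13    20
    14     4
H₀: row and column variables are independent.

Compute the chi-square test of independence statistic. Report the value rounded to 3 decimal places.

test statistic = 8.044

Row totals [46, 33, 18], col totals [56, 41], n=97
χ² = (29−26.56)²/26.56 + (17−19.44)²/19.44 + (13−19.05)²/19.05 + (20−13.95)²/13.95 + (14−10.39)²/10.39 + (4−7.61)²/7.61 = 8.0436
df = 2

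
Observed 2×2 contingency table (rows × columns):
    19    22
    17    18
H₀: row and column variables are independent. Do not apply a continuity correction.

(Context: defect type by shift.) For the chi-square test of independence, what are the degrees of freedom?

degrees of freedom = 1

df = (r−1)(c−1) = (2−1)·(2−1) = 1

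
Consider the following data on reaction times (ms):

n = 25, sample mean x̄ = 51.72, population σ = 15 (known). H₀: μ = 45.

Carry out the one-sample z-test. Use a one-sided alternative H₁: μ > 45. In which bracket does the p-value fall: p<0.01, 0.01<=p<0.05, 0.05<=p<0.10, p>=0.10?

p-value bracket: 0.01<=p<0.05

SE = σ/√n = 15/√25 = 3.0000
z = (x̄−μ₀)/SE = (51.72−45)/3.0000 = 2.2400
p-value (one-sided, H₁ greater) = 0.01255
→ bracket: 0.01<=p<0.05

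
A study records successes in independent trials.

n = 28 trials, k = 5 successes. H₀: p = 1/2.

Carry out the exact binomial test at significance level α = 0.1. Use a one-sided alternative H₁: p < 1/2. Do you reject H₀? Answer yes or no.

reject H₀: yes

Exact binomial: n=28, k=5, p₀=1/2=0.5000
P(X≤5) from Σ C(n,i)·p₀^i·(1−p₀)^(n−i)
p-value (one-sided, H₁ less) = 0.00046
At α=0.1: p < α → reject H₀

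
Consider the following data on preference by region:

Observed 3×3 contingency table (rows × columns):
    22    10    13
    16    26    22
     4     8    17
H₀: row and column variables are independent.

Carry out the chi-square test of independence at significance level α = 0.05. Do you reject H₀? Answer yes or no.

Row totals [45, 64, 29], col totals [42, 44, 52], n=138
χ² = (22−13.70)²/13.70 + (10−14.35)²/14.35 + (13−16.96)²/16.96 + (16−19.48)²/19.48 + (26−20.41)²/20.41 + (22−24.12)²/24.12 + (4−8.83)²/8.83 + (8−9.25)²/9.25 + (17−10.93)²/10.93 = 15.7978
df = 4
p-value (upper-tail) = 0.00330
At α=0.05: p < α → reject H₀

reject H₀: yes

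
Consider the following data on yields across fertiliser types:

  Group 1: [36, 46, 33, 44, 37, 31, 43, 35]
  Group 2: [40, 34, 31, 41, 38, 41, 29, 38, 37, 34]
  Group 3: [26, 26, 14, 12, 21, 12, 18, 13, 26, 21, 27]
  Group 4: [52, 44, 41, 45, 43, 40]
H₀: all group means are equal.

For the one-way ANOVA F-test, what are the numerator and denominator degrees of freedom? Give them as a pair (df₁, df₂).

k = 4 groups, N = 35 total
df = (k−1, N−k) = (4−1, 35−4) = (3, 31)

degrees of freedom = [3, 31]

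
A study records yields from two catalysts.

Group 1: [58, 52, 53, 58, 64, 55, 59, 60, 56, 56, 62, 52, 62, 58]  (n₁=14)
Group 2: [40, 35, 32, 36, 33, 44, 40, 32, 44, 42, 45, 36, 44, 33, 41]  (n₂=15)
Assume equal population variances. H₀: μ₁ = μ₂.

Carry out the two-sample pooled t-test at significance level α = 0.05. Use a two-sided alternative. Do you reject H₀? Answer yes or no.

x̄₁=57.500, s₁=3.757, n₁=14
x̄₂=38.467, s₂=4.824, n₂=15
s_p² = [13·3.757² + 14·4.824²]/27 = 18.8605
SE = √(s_p²·(1/14+1/15)) = 1.6139
t = (57.500−38.467)/1.6139 = 11.7937
df = 27
p-value (two-sided) = 0.00000
At α=0.05: p < α → reject H₀

reject H₀: yes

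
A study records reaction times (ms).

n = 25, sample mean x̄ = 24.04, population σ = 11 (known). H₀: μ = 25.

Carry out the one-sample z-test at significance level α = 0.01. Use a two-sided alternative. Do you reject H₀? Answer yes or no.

reject H₀: no

SE = σ/√n = 11/√25 = 2.2000
z = (x̄−μ₀)/SE = (24.04−25)/2.2000 = -0.4364
p-value (two-sided) = 0.66257
At α=0.01: p ≥ α → fail to reject H₀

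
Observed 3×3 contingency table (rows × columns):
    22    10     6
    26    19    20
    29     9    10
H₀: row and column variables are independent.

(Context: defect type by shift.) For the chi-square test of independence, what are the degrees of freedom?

degrees of freedom = 4

df = (r−1)(c−1) = (3−1)·(3−1) = 4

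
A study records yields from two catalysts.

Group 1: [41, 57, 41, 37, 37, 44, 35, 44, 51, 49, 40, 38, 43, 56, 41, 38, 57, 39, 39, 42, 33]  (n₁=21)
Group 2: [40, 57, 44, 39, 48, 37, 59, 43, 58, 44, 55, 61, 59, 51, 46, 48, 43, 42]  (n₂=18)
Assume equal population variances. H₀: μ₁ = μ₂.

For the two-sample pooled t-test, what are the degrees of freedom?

df = n₁ + n₂ − 2 = 21 + 18 − 2 = 37

degrees of freedom = 37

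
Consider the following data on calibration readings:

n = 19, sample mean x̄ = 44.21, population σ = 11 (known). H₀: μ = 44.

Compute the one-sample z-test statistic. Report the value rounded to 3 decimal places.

SE = σ/√n = 11/√19 = 2.5236
z = (x̄−μ₀)/SE = (44.21−44)/2.5236 = 0.0832

test statistic = 0.083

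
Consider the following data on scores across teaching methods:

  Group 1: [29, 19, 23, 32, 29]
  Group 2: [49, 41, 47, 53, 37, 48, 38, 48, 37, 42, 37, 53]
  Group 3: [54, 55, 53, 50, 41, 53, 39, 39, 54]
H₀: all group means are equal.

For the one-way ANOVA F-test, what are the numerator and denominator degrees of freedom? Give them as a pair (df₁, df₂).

degrees of freedom = [2, 23]

k = 3 groups, N = 26 total
df = (k−1, N−k) = (3−1, 26−3) = (2, 23)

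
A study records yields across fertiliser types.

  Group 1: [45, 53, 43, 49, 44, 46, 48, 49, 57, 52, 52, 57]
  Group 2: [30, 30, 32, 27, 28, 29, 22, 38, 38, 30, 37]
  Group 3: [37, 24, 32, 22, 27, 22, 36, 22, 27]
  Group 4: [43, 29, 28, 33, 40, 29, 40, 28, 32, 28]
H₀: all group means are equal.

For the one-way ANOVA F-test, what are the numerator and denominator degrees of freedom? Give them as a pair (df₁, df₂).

k = 4 groups, N = 42 total
df = (k−1, N−k) = (4−1, 42−4) = (3, 38)

degrees of freedom = [3, 38]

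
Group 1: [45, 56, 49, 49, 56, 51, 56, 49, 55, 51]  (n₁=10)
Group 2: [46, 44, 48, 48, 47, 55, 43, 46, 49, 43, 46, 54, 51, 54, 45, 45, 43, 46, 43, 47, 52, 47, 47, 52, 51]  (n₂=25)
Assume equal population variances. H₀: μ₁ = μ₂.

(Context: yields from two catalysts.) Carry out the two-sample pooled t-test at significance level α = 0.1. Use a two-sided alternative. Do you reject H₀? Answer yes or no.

reject H₀: yes

x̄₁=51.700, s₁=3.860, n₁=10
x̄₂=47.680, s₂=3.671, n₂=25
s_p² = [9·3.860² + 24·3.671²]/33 = 13.8648
SE = √(s_p²·(1/10+1/25)) = 1.3932
t = (51.700−47.680)/1.3932 = 2.8854
df = 33
p-value (two-sided) = 0.00684
At α=0.1: p < α → reject H₀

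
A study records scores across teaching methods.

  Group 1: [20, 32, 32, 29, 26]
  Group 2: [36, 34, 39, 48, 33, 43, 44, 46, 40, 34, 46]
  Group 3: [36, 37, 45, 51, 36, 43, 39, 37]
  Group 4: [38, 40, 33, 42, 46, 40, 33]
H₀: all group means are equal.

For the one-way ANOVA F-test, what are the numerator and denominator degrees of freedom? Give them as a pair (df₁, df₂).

degrees of freedom = [3, 27]

k = 4 groups, N = 31 total
df = (k−1, N−k) = (4−1, 31−4) = (3, 27)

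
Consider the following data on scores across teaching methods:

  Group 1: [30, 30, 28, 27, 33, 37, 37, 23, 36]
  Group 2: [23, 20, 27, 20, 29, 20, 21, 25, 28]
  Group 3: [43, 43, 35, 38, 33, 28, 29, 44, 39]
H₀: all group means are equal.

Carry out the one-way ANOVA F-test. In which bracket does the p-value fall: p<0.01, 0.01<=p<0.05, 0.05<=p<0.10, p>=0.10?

p-value bracket: p<0.01

Group means [31.22, 23.67, 36.89], grand mean 30.593
SSB = Σnᵢ(x̄ᵢ−x̄)² = 792.074; SSW = ΣΣ(x−x̄ᵢ)² = 590.444
MSB = 792.074/2 = 396.0370; MSW = 590.444/24 = 24.6019
F = MSB/MSW = 16.0979
df = (2, 24)
p-value (upper-tail) = 0.00004
→ bracket: p<0.01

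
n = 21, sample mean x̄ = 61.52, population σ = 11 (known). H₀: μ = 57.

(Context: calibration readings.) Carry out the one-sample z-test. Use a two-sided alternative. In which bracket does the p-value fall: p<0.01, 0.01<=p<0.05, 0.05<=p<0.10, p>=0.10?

SE = σ/√n = 11/√21 = 2.4004
z = (x̄−μ₀)/SE = (61.52−57)/2.4004 = 1.8830
p-value (two-sided) = 0.05970
→ bracket: 0.05<=p<0.10

p-value bracket: 0.05<=p<0.10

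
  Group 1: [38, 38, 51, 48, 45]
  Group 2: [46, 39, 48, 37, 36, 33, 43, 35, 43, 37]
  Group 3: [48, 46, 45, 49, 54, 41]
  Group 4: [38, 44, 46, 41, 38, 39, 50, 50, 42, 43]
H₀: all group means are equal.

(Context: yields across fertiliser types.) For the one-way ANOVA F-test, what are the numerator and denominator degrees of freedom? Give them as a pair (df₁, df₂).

degrees of freedom = [3, 27]

k = 4 groups, N = 31 total
df = (k−1, N−k) = (4−1, 31−4) = (3, 27)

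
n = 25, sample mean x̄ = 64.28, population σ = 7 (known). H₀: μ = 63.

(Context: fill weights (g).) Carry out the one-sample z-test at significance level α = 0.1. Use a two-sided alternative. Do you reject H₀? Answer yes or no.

reject H₀: no

SE = σ/√n = 7/√25 = 1.4000
z = (x̄−μ₀)/SE = (64.28−63)/1.4000 = 0.9143
p-value (two-sided) = 0.36057
At α=0.1: p ≥ α → fail to reject H₀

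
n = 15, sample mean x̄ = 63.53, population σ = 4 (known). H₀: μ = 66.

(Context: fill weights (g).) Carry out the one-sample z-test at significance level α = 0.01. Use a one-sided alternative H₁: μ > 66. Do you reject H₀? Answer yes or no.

reject H₀: no

SE = σ/√n = 4/√15 = 1.0328
z = (x̄−μ₀)/SE = (63.53−66)/1.0328 = -2.3916
p-value (one-sided, H₁ greater) = 0.99161
At α=0.01: p ≥ α → fail to reject H₀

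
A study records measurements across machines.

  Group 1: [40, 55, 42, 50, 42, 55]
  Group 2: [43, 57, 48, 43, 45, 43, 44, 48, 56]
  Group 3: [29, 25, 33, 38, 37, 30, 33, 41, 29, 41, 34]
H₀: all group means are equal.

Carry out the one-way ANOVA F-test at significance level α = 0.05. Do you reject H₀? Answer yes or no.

Group means [47.33, 47.44, 33.64], grand mean 41.577
SSB = Σnᵢ(x̄ᵢ−x̄)² = 1202.245; SSW = ΣΣ(x−x̄ᵢ)² = 748.101
MSB = 1202.245/2 = 601.1226; MSW = 748.101/23 = 32.5261
F = MSB/MSW = 18.4812
df = (2, 23)
p-value (upper-tail) = 0.00002
At α=0.05: p < α → reject H₀

reject H₀: yes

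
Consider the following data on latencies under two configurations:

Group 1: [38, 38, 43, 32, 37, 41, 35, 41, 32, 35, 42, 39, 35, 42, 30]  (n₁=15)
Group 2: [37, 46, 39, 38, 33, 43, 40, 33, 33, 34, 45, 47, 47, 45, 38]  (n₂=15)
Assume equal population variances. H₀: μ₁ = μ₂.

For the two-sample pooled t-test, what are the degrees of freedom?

df = n₁ + n₂ − 2 = 15 + 15 − 2 = 28

degrees of freedom = 28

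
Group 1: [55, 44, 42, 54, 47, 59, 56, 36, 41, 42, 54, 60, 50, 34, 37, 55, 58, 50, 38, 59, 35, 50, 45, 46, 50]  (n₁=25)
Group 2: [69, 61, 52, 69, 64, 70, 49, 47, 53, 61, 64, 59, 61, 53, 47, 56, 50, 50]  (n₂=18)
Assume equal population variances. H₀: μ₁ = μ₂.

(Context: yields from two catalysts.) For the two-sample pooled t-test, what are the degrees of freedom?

df = n₁ + n₂ − 2 = 25 + 18 − 2 = 41

degrees of freedom = 41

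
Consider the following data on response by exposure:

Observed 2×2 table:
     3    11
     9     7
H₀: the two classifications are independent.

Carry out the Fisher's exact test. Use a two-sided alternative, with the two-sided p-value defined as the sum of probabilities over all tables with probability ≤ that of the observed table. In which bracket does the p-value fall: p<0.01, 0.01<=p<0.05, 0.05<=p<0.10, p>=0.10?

p-value bracket: 0.05<=p<0.10

Margins: r₁=14, r₂=16, c₁=12, c₂=18, n=30
p_obs = C(14,3)·C(16,9)/C(30,12); sum pmf over tables with pmf ≤ p_obs
p-value (two-sided) = 0.07172
→ bracket: 0.05<=p<0.10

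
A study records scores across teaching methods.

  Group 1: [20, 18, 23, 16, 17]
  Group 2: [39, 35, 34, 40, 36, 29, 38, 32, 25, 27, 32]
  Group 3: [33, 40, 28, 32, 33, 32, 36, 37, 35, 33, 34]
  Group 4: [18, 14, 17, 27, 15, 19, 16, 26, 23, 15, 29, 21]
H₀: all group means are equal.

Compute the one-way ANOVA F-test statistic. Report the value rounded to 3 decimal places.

test statistic = 33.280

Group means [18.80, 33.36, 33.91, 20.00], grand mean 27.538
SSB = Σnᵢ(x̄ᵢ−x̄)² = 1883.438; SSW = ΣΣ(x−x̄ᵢ)² = 660.255
MSB = 1883.438/3 = 627.8126; MSW = 660.255/35 = 18.8644
F = MSB/MSW = 33.2803
df = (3, 35)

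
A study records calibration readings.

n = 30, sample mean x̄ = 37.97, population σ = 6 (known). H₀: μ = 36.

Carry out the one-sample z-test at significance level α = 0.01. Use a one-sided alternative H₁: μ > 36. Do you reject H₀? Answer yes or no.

SE = σ/√n = 6/√30 = 1.0954
z = (x̄−μ₀)/SE = (37.97−36)/1.0954 = 1.7984
p-value (one-sided, H₁ greater) = 0.03606
At α=0.01: p ≥ α → fail to reject H₀

reject H₀: no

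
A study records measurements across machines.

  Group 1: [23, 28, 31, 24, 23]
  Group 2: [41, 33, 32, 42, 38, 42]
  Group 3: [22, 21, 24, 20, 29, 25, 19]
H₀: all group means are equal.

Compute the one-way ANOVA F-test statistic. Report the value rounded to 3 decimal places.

Group means [25.80, 38.00, 22.86], grand mean 28.722
SSB = Σnᵢ(x̄ᵢ−x̄)² = 799.954; SSW = ΣΣ(x−x̄ᵢ)² = 223.657
MSB = 799.954/2 = 399.9770; MSW = 223.657/15 = 14.9105
F = MSB/MSW = 26.8252
df = (2, 15)

test statistic = 26.825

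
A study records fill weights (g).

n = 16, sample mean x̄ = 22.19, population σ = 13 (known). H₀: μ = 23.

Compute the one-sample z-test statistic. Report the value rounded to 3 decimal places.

SE = σ/√n = 13/√16 = 3.2500
z = (x̄−μ₀)/SE = (22.19−23)/3.2500 = -0.2492

test statistic = -0.249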